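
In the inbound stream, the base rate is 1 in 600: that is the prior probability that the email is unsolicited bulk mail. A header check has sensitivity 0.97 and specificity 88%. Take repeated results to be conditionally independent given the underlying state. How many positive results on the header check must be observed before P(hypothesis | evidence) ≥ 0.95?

5

Prior odds = (1/600)/(599/600) = 1/599.
False-positive rate = 1 − 0.88 = 0.12; likelihood ratio of a positive = 0.97/0.12 = 97/12.
Target posterior odds = 0.95/0.05 = 19.
Require (97/12)ⁿ ≥ 19 ÷ (1/599) = 11381.
(97/12)⁴ = 88529281/20736 falls short of 11381 but (97/12)⁵ ≈34510.6 reaches it, so n = 5.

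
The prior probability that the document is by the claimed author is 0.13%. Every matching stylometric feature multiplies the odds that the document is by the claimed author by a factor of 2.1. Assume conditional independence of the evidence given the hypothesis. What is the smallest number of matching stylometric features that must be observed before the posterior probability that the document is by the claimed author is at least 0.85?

Prior odds: 0.0013 ÷ 0.9987 = 13/9987.
Likelihood ratio per matching stylometric feature = 2.1.
Target odds: 0.85 ÷ 0.15 = 17/3.
Require 2.1ⁿ ≥ 17/3 ÷ (13/9987) = 56593/13.
2.1¹¹ ≈3502.78 falls short of 56593/13 but 2.1¹² ≈7355.83 reaches it, so n = 12.

12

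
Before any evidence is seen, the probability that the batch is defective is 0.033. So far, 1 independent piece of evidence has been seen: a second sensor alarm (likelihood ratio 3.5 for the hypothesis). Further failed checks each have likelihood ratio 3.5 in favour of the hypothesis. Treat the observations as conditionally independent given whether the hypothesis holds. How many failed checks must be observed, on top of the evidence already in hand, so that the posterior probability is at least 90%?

Prior odds = 0.033/0.967 = 33/967.
Bayes factor of the evidence already in hand = 3.5.
Odds after that evidence = (33/967) × 3.5 = 231/1934.
Target odds = 0.9/0.1 = 9.
Need 3.5ⁿ ≥ 9 ÷ (231/1934) = 5802/77.
3.5³ = 42.875 falls short of 5802/77 but 3.5⁴ = 150.0625 reaches it, so n = 4.

4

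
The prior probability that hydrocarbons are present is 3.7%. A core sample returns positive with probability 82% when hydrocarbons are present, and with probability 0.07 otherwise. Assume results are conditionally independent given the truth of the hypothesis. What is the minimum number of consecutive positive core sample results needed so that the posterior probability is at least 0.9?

3

Prior odds = 0.037/0.963 = 37/963.
Likelihood ratio of a positive result = 0.82/0.07 = 82/7.
Target odds: 0.9 ÷ 0.1 = 9.
Need (37/963) × (82/7)ⁿ ≥ 9, i.e. (82/7)ⁿ ≥ 8667/37.
(82/7)² = 6724/49 falls short of 8667/37 but (82/7)³ = 551368/343 reaches it, so n = 3.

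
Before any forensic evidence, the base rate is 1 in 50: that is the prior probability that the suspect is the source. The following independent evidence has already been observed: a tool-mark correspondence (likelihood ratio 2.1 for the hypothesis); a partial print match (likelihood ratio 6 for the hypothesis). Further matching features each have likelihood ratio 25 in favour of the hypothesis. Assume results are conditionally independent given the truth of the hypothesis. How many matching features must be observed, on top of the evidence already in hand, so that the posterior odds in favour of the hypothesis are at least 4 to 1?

Prior odds = 0.02/0.98 = 1/49.
Combined Bayes factor of the evidence already in hand = 2.1 × 6 = 12.6.
Odds after that evidence = (1/49) × 12.6 = 9/35.
Target odds = 4.
Need 25ⁿ ≥ 4 ÷ (9/35) = 140/9.
25¹ = 25, which meets the required 140/9; so n = 1.

1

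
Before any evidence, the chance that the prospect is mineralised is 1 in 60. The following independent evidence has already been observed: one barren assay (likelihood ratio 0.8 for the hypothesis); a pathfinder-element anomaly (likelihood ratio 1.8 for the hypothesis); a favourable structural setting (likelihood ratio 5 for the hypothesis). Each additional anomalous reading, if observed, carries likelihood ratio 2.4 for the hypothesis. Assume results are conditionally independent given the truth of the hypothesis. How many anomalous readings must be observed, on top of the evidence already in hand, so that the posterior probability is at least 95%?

Prior odds = (1/60)/(59/60) = 1/59.
Combined Bayes factor of the evidence already in hand = 0.8 × 1.8 × 5 = 7.2.
Odds after that evidence = (1/59) × 7.2 = 36/295.
Target odds = 0.95/0.05 = 19.
Need 2.4ⁿ ≥ 19 ÷ (36/295) = 5605/36.
2.4⁵ = 79.62624 falls short of 5605/36 but 2.4⁶ = 2985984/15625 reaches it, so n = 6.

6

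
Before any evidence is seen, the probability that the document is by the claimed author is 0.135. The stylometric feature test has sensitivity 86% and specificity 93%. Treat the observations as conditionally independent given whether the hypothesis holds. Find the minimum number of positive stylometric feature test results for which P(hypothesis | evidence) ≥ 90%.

2

Prior odds: 0.135 ÷ 0.865 = 27/173.
False-positive rate = 1 − 0.93 = 0.07; likelihood ratio of a positive = 0.86/0.07 = 86/7.
Target odds: 0.9 ÷ 0.1 = 9.
Need (27/173) × (86/7)ⁿ ≥ 9, i.e. (86/7)ⁿ ≥ 173/3.
(86/7)¹ = 86/7 falls short of 173/3 but (86/7)² = 7396/49 reaches it, so n = 2.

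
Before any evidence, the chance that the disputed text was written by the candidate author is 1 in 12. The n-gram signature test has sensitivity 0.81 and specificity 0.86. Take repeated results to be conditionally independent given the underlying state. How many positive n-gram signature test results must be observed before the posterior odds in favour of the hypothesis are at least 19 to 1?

Prior odds: (1/12) ÷ (11/12) = 1/11.
False-positive rate = 1 − 0.86 = 0.14; likelihood ratio of a positive = 0.81/0.14 = 81/14.
Target odds = 19.
Require (81/14)ⁿ ≥ 19 ÷ (1/11) = 209.
(81/14)³ = 531441/2744 falls short of 209 but (81/14)⁴ = 43046721/38416 reaches it, so n = 4.

4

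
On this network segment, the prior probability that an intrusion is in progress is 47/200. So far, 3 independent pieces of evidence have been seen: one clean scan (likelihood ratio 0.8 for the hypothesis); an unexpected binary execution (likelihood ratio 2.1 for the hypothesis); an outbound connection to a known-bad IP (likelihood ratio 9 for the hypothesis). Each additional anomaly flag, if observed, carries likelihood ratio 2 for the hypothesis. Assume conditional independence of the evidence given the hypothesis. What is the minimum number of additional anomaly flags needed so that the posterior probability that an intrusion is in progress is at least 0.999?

8

Prior odds = 0.235/0.765 = 47/153.
Combined Bayes factor of the evidence already in hand = 0.8 × 2.1 × 9 = 15.12.
Odds after that evidence = (47/153) × 15.12 = 1974/425.
Target odds = 0.999/0.001 = 999.
Need 2ⁿ ≥ 999 ÷ (1974/425) = 141525/658.
2⁷ = 128 falls short of 141525/658 but 2⁸ = 256 reaches it, so n = 8.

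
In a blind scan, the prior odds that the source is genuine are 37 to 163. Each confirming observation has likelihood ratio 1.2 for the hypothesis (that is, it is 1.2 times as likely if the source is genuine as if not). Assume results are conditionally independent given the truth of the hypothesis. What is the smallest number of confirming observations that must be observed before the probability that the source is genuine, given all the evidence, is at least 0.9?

21

Prior odds = 37/163.
Likelihood ratio per confirming observation = 1.2.
Target posterior odds = 0.9/0.1 = 9.
Need (37/163) × 1.2ⁿ ≥ 9, i.e. 1.2ⁿ ≥ 1467/37.
1.2²⁰ ≈38.3376 falls short of 1467/37 but 1.2²¹ ≈46.0051 reaches it, so n = 21.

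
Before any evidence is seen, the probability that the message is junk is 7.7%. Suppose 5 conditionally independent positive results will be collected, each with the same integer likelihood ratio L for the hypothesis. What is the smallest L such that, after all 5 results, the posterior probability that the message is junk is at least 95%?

3

Prior odds = 0.077/0.923 = 77/923.
Target odds = 0.95/0.05 = 19.
Need L⁵ ≥ 19 ÷ (77/923) = 17537/77.
2⁵ = 32 < 17537/77 ≤ 243 = 3⁵, so L = 3.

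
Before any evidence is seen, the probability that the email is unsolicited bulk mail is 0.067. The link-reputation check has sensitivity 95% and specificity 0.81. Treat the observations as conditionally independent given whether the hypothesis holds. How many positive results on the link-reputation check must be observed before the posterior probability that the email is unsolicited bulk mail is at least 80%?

3

Prior odds = 0.067/0.933 = 67/933.
False-positive rate = 1 − 0.81 = 0.19; likelihood ratio of a positive = 0.95/0.19 = 5.
Target posterior odds = 0.8/0.2 = 4.
Need (67/933) × 5ⁿ ≥ 4, i.e. 5ⁿ ≥ 3732/67.
5² = 25 falls short of 3732/67 but 5³ = 125 reaches it, so n = 3.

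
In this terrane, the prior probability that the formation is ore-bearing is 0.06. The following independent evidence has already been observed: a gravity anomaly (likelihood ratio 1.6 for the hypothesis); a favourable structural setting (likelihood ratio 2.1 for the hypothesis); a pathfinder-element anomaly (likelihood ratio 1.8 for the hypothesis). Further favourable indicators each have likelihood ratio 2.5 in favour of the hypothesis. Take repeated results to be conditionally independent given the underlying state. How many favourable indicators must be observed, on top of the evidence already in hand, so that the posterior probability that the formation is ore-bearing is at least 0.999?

9

Prior odds = 0.06/0.94 = 3/47.
Combined Bayes factor of the evidence already in hand = 1.6 × 2.1 × 1.8 = 6.048.
Odds after that evidence = (3/47) × 6.048 = 2268/5875.
Target odds = 0.999/0.001 = 999.
Need 2.5ⁿ ≥ 999 ÷ (2268/5875) = 217375/84.
2.5⁸ = 390625/256 falls short of 217375/84 but 2.5⁹ = 1953125/512 reaches it, so n = 9.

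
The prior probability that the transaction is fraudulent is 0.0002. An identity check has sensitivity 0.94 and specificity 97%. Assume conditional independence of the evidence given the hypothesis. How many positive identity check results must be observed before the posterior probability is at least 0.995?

Prior odds: 0.0002 ÷ 0.9998 = 1/4999.
False-positive rate = 1 − 0.97 = 0.03; likelihood ratio of a positive = 0.94/0.03 = 94/3.
Target odds: 0.995 ÷ 0.005 = 199.
Require (94/3)ⁿ ≥ 199 ÷ (1/4999) = 994801.
(94/3)⁴ = 78074896/81 falls short of 994801 but (94/3)⁵ ≈3.02018e+07 reaches it, so n = 5.

5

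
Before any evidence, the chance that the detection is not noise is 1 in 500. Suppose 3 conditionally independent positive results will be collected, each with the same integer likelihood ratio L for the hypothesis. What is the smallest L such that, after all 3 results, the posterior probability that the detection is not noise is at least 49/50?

30

Prior odds = 0.002/0.998 = 1/499.
Target odds = 0.98/0.02 = 49.
Need L³ ≥ 49 ÷ (1/499) = 24451.
29³ = 24389 < 24451 ≤ 27000 = 30³, so L = 30.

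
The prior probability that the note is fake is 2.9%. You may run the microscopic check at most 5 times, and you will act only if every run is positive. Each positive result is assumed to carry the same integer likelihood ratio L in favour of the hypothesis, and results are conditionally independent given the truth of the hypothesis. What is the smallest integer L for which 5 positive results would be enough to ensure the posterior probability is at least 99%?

Prior odds = 0.029/0.971 = 29/971.
Target odds = 0.99/0.01 = 99.
Need L⁵ ≥ 99 ÷ (29/971) = 96129/29.
5⁵ = 3125 < 96129/29 ≤ 7776 = 6⁵, so L = 6.

6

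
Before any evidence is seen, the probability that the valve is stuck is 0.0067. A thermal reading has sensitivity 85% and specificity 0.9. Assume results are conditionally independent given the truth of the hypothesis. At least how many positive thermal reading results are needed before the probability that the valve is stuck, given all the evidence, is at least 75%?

3

Prior odds: 0.0067 ÷ 0.9933 = 67/9933.
False-positive rate = 1 − 0.9 = 0.1; likelihood ratio of a positive = 0.85/0.1 = 8.5.
Target odds: 0.75 ÷ 0.25 = 3.
Require 8.5ⁿ ≥ 3 ÷ (67/9933) = 29799/67.
8.5² = 72.25 falls short of 29799/67 but 8.5³ = 614.125 reaches it, so n = 3.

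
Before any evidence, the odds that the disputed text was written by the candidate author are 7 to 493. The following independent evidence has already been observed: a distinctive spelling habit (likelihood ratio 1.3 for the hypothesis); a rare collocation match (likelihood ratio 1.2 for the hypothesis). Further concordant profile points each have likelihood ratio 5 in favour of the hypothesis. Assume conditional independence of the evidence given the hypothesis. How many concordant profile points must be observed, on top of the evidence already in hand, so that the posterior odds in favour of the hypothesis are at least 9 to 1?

4

Prior odds = 7/493.
Combined Bayes factor of the evidence already in hand = 1.3 × 1.2 = 1.56.
Odds after that evidence = (7/493) × 1.56 = 273/12325.
Target odds = 9.
Need 5ⁿ ≥ 9 ÷ (273/12325) = 36975/91.
5³ = 125 falls short of 36975/91 but 5⁴ = 625 reaches it, so n = 4.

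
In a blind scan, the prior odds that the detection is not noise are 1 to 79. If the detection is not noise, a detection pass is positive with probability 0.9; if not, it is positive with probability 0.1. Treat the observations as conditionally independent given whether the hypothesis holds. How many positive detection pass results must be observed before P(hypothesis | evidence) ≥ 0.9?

Prior odds = 1/79.
Likelihood ratio of a positive = 0.9/0.1 = 9.
Target odds: 0.9 ÷ 0.1 = 9.
Require 9ⁿ ≥ 9 ÷ (1/79) = 711.
9² = 81 falls short of 711 but 9³ = 729 reaches it, so n = 3.

3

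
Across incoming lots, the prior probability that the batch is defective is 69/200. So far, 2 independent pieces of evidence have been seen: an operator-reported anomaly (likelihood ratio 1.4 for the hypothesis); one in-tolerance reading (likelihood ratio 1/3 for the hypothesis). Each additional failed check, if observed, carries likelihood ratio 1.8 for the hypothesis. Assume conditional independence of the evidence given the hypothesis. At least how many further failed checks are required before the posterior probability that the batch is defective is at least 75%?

Prior odds = 0.345/0.655 = 69/131.
Combined Bayes factor of the evidence already in hand = 1.4 × (1/3) = 7/15.
Odds after that evidence = (69/131) × 7/15 = 161/655.
Target odds = 0.75/0.25 = 3.
Need 1.8ⁿ ≥ 3 ÷ (161/655) = 1965/161.
1.8⁴ = 10.4976 falls short of 1965/161 but 1.8⁵ = 18.89568 reaches it, so n = 5.

5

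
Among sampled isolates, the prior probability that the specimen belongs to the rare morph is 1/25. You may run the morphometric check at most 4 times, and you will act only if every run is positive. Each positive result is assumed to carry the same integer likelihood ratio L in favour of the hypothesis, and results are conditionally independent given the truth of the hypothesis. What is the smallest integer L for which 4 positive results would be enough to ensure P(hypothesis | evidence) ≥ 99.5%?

9

Prior odds = 0.04/0.96 = 1/24.
Target odds = 0.995/0.005 = 199.
Need L⁴ ≥ 199 ÷ (1/24) = 4776.
8⁴ = 4096 < 4776 ≤ 6561 = 9⁴, so L = 9.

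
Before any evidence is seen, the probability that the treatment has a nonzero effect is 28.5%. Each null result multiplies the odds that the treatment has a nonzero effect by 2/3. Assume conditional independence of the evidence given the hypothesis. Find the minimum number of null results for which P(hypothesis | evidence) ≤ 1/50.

Prior odds = 0.285/0.715 = 57/143.
Likelihood ratio per null result = 2/3.
Target posterior odds = 0.02/0.98 = 1/49.
Require (2/3)ⁿ ≤ 1/49 ÷ (57/143) = 143/2793.
(2/3)⁷ = 128/2187 is still above 143/2793 but (2/3)⁸ = 256/6561 is at or below it, so n = 8.

8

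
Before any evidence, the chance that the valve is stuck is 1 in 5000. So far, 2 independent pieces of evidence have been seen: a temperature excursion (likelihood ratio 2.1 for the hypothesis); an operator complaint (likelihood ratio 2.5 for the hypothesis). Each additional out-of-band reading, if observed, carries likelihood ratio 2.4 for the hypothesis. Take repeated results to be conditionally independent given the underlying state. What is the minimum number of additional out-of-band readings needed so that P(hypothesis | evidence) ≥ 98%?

13

Prior odds = 0.0002/0.9998 = 1/4999.
Combined Bayes factor of the evidence already in hand = 2.1 × 2.5 = 5.25.
Odds after that evidence = (1/4999) × 5.25 = 21/19996.
Target odds = 0.98/0.02 = 49.
Need 2.4ⁿ ≥ 49 ÷ (21/19996) = 139972/3.
2.4¹² ≈36520.3 falls short of 139972/3 but 2.4¹³ ≈87648.8 reaches it, so n = 13.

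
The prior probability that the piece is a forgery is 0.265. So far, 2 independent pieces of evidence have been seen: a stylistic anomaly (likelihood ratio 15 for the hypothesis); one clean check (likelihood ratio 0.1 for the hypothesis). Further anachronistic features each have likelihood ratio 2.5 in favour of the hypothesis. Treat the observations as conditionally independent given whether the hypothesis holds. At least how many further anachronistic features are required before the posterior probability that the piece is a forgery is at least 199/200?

7

Prior odds = 0.265/0.735 = 53/147.
Combined Bayes factor of the evidence already in hand = 15 × 0.1 = 1.5.
Odds after that evidence = (53/147) × 1.5 = 53/98.
Target odds = 0.995/0.005 = 199.
Need 2.5ⁿ ≥ 199 ÷ (53/98) = 19502/53.
2.5⁶ = 244.140625 falls short of 19502/53 but 2.5⁷ = 610.3515625 reaches it, so n = 7.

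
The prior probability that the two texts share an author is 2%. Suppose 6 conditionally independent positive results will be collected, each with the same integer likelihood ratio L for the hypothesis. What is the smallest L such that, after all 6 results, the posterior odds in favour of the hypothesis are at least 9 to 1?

3

Prior odds = 0.02/0.98 = 1/49.
Target odds = 9.
Need L⁶ ≥ 9 ÷ (1/49) = 441.
2⁶ = 64 < 441 ≤ 729 = 3⁶, so L = 3.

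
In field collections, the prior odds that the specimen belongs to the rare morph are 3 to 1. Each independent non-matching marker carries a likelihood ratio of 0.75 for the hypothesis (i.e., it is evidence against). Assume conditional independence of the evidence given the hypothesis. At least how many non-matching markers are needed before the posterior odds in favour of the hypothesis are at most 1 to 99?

Prior odds = 3.
Likelihood ratio per non-matching marker = 0.75.
Target odds = 1/99.
Require 0.75ⁿ ≤ 1/99 ÷ 3 = 1/297.
0.75¹⁹ ≈0.00422828 is still above 1/297 but 0.75²⁰ ≈0.00317121 is at or below it, so n = 20.

20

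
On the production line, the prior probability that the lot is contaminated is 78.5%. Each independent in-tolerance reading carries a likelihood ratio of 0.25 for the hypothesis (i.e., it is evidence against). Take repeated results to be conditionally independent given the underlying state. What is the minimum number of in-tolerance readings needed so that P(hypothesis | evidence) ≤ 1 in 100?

5

Prior odds: 0.785 ÷ 0.215 = 157/43.
Likelihood ratio per in-tolerance reading = 0.25.
Target posterior odds = 0.01/0.99 = 1/99.
Require 0.25ⁿ ≤ 1/99 ÷ (157/43) = 43/15543.
0.25⁴ = 0.00390625 is still above 43/15543 but 0.25⁵ = 1/1024 is at or below it, so n = 5.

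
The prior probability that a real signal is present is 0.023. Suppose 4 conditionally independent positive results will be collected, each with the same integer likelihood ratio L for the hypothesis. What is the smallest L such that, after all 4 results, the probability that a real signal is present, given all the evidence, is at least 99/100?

Prior odds = 0.023/0.977 = 23/977.
Target odds = 0.99/0.01 = 99.
Need L⁴ ≥ 99 ÷ (23/977) = 96723/23.
8⁴ = 4096 < 96723/23 ≤ 6561 = 9⁴, so L = 9.

9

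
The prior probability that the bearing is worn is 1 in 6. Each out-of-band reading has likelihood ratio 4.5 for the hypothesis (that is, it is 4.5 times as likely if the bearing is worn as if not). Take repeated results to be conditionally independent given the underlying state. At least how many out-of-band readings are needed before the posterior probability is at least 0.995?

Prior odds = (1/6)/(5/6) = 0.2.
Likelihood ratio per out-of-band reading = 4.5.
Target odds: 0.995 ÷ 0.005 = 199.
Require 4.5ⁿ ≥ 199 ÷ 0.2 = 995.
4.5⁴ = 410.0625 falls short of 995 but 4.5⁵ = 1845.28125 reaches it, so n = 5.

5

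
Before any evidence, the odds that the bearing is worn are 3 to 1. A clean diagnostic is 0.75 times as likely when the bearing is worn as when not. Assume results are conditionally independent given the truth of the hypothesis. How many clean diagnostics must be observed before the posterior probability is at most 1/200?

Prior odds = 3.
Likelihood ratio per clean diagnostic = 0.75.
Target odds: 0.005 ÷ 0.995 = 1/199.
Require 0.75ⁿ ≤ 1/199 ÷ 3 = 1/597.
0.75²² ≈0.00178381 is still above 1/597 but 0.75²³ ≈0.00133786 is at or below it, so n = 23.

23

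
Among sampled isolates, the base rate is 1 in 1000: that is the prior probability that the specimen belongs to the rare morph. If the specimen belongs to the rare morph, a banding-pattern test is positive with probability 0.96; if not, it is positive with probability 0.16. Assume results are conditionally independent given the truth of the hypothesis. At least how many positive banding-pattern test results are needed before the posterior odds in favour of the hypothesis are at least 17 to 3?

5

Prior odds: 0.001 ÷ 0.999 = 1/999.
Likelihood ratio of a positive = 0.96/0.16 = 6.
Target odds = 17/3.
Require 6ⁿ ≥ 17/3 ÷ (1/999) = 5661.
6⁴ = 1296 falls short of 5661 but 6⁵ = 7776 reaches it, so n = 5.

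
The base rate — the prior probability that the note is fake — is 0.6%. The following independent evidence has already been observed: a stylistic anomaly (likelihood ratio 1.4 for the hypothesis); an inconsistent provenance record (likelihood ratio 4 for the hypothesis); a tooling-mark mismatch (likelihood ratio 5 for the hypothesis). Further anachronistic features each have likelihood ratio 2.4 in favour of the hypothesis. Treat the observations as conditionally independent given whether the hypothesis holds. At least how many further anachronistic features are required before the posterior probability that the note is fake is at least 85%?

Prior odds = 0.006/0.994 = 3/497.
Combined Bayes factor of the evidence already in hand = 1.4 × 4 × 5 = 28.
Odds after that evidence = (3/497) × 28 = 12/71.
Target odds = 0.85/0.15 = 17/3.
Need 2.4ⁿ ≥ 17/3 ÷ (12/71) = 1207/36.
2.4⁴ = 33.1776 falls short of 1207/36 but 2.4⁵ = 79.62624 reaches it, so n = 5.

5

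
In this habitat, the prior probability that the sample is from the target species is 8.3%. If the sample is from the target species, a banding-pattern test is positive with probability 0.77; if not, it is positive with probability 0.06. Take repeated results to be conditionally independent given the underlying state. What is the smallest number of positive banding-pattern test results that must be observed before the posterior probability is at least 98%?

3

Prior odds: 0.083 ÷ 0.917 = 83/917.
Likelihood ratio of a positive = 0.77/0.06 = 77/6.
Target posterior odds = 0.98/0.02 = 49.
Require (77/6)ⁿ ≥ 49 ÷ (83/917) = 44933/83.
(77/6)² = 5929/36 falls short of 44933/83 but (77/6)³ = 456533/216 reaches it, so n = 3.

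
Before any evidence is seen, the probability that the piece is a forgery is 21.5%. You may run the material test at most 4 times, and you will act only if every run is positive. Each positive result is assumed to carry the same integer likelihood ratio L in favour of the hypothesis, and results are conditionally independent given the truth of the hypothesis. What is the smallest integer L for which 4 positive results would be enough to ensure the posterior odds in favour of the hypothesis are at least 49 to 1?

4

Prior odds = 0.215/0.785 = 43/157.
Target odds = 49.
Need L⁴ ≥ 49 ÷ (43/157) = 7693/43.
3⁴ = 81 < 7693/43 ≤ 256 = 4⁴, so L = 4.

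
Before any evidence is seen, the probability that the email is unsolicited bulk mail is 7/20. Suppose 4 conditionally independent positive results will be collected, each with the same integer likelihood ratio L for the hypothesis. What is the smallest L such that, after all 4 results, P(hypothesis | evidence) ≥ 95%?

Prior odds = 0.35/0.65 = 7/13.
Target odds = 0.95/0.05 = 19.
Need L⁴ ≥ 19 ÷ (7/13) = 247/7.
2⁴ = 16 < 247/7 ≤ 81 = 3⁴, so L = 3.

3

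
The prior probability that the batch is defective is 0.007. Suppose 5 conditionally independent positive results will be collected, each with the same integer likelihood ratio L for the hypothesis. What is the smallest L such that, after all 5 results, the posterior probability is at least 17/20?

Prior odds = 0.007/0.993 = 7/993.
Target odds = 0.85/0.15 = 17/3.
Need L⁵ ≥ 17/3 ÷ (7/993) = 5627/7.
3⁵ = 243 < 5627/7 ≤ 1024 = 4⁵, so L = 4.

4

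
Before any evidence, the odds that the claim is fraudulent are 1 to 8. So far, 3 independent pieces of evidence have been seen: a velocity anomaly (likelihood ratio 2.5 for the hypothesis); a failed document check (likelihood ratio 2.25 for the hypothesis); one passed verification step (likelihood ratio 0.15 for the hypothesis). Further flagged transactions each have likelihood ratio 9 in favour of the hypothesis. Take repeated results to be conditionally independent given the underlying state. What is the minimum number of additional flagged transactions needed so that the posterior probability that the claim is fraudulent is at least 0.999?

Prior odds = 0.125.
Combined Bayes factor of the evidence already in hand = 2.5 × 2.25 × 0.15 = 0.84375.
Odds after that evidence = 0.125 × 0.84375 = 0.10546875.
Target odds = 0.999/0.001 = 999.
Need 9ⁿ ≥ 999 ÷ 0.10546875 = 9472.
9⁴ = 6561 falls short of 9472 but 9⁵ = 59049 reaches it, so n = 5.

5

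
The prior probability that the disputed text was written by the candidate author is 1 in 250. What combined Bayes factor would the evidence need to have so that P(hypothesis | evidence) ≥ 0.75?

747

Prior odds = 0.004/0.996 = 1/249.
Target odds = 0.75/0.25 = 3.
Required Bayes factor = 3 ÷ (1/249) = 747.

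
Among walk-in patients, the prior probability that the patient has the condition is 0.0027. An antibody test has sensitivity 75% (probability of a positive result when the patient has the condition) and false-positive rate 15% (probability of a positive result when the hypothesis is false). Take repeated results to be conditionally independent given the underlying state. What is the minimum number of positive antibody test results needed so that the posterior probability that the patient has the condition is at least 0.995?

Prior odds: 0.0027 ÷ 0.9973 = 27/9973.
Likelihood ratio of a positive result = 0.75/0.15 = 5.
Target posterior odds = 0.995/0.005 = 199.
Need (27/9973) × 5ⁿ ≥ 199, i.e. 5ⁿ ≥ 1984627/27.
5⁶ = 15625 falls short of 1984627/27 but 5⁷ = 78125 reaches it, so n = 7.

7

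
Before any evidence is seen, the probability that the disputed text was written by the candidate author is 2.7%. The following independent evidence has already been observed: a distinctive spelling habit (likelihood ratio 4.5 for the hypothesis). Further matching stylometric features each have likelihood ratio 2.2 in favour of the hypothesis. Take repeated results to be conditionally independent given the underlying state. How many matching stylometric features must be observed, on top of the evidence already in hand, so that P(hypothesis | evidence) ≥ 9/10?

6

Prior odds = 0.027/0.973 = 27/973.
Bayes factor of the evidence already in hand = 4.5.
Odds after that evidence = (27/973) × 4.5 = 243/1946.
Target odds = 0.9/0.1 = 9.
Need 2.2ⁿ ≥ 9 ÷ (243/1946) = 1946/27.
2.2⁵ = 51.53632 falls short of 1946/27 but 2.2⁶ = 1771561/15625 reaches it, so n = 6.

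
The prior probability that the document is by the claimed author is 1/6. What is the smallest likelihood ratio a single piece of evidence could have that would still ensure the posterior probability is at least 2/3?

10

Prior odds = (1/6)/(5/6) = 0.2.
Target odds = (2/3)/(1/3) = 2.
Required Bayes factor = 2 ÷ 0.2 = 10.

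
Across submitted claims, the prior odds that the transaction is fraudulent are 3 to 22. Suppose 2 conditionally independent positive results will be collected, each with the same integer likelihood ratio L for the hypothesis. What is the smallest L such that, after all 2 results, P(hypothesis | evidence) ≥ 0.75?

5

Prior odds = 3/22.
Target odds = 0.75/0.25 = 3.
Need L² ≥ 3 ÷ (3/22) = 22.
4² = 16 < 22 ≤ 25 = 5², so L = 5.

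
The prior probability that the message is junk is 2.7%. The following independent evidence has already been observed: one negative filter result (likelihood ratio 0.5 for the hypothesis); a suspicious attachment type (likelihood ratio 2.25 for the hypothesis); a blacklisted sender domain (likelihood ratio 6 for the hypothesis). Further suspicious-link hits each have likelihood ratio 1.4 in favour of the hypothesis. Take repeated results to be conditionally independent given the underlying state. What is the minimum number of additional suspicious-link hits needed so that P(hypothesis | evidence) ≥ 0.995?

Prior odds = 0.027/0.973 = 27/973.
Combined Bayes factor of the evidence already in hand = 0.5 × 2.25 × 6 = 6.75.
Odds after that evidence = (27/973) × 6.75 = 729/3892.
Target odds = 0.995/0.005 = 199.
Need 1.4ⁿ ≥ 199 ÷ (729/3892) = 774508/729.
1.4²⁰ ≈836.683 falls short of 774508/729 but 1.4²¹ ≈1171.36 reaches it, so n = 21.

21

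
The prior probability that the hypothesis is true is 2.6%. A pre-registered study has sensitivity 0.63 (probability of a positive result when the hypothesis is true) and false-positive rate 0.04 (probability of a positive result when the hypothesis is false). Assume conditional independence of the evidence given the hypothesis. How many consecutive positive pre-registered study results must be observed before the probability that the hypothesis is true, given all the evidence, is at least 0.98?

3

Prior odds = 0.026/0.974 = 13/487.
Likelihood ratio of a positive result = 0.63/0.04 = 15.75.
Target odds: 0.98 ÷ 0.02 = 49.
Require 15.75ⁿ ≥ 49 ÷ (13/487) = 23863/13.
15.75² = 248.0625 falls short of 23863/13 but 15.75³ = 3906.984375 reaches it, so n = 3.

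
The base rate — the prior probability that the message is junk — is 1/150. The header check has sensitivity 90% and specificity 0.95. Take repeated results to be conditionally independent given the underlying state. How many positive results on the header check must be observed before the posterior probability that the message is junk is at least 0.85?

3

Prior odds: (1/150) ÷ (149/150) = 1/149.
False-positive rate = 1 − 0.95 = 0.05; likelihood ratio of a positive = 0.9/0.05 = 18.
Target odds: 0.85 ÷ 0.15 = 17/3.
Need (1/149) × 18ⁿ ≥ 17/3, i.e. 18ⁿ ≥ 2533/3.
18² = 324 falls short of 2533/3 but 18³ = 5832 reaches it, so n = 3.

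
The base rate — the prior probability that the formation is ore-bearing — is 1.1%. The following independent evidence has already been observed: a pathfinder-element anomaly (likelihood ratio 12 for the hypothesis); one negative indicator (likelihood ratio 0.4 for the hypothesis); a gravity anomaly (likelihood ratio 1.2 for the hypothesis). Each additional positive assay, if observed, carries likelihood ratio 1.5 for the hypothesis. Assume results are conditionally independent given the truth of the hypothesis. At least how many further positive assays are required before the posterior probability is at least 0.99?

Prior odds = 0.011/0.989 = 11/989.
Combined Bayes factor of the evidence already in hand = 12 × 0.4 × 1.2 = 5.76.
Odds after that evidence = (11/989) × 5.76 = 1584/24725.
Target odds = 0.99/0.01 = 99.
Need 1.5ⁿ ≥ 99 ÷ (1584/24725) = 1545.3125.
1.5¹⁸ = 387420489/262144 falls short of 1545.3125 but 1.5¹⁹ ≈2216.84 reaches it, so n = 19.

19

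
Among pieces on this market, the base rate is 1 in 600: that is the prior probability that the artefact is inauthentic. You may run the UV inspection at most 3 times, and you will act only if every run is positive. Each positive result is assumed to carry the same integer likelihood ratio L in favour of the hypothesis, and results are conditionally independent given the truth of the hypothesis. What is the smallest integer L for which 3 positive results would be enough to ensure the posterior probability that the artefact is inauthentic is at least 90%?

Prior odds = (1/600)/(599/600) = 1/599.
Target odds = 0.9/0.1 = 9.
Need L³ ≥ 9 ÷ (1/599) = 5391.
17³ = 4913 < 5391 ≤ 5832 = 18³, so L = 18.

18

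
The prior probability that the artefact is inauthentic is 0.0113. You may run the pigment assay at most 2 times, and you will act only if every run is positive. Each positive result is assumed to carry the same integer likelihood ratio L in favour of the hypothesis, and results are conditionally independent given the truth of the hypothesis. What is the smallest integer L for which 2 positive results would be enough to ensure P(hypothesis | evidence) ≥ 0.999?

296

Prior odds = 0.0113/0.9887 = 113/9887.
Target odds = 0.999/0.001 = 999.
Need L² ≥ 999 ÷ (113/9887) = 9877113/113.
295² = 87025 < 9877113/113 ≤ 87616 = 296², so L = 296.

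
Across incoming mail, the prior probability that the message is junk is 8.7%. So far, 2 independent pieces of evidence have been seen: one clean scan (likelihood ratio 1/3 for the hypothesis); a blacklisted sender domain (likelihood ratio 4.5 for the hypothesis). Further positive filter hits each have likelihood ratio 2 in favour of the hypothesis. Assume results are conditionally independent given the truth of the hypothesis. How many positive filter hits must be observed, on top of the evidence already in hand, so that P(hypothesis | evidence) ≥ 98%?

Prior odds = 0.087/0.913 = 87/913.
Combined Bayes factor of the evidence already in hand = (1/3) × 4.5 = 1.5.
Odds after that evidence = (87/913) × 1.5 = 261/1826.
Target odds = 0.98/0.02 = 49.
Need 2ⁿ ≥ 49 ÷ (261/1826) = 89474/261.
2⁸ = 256 falls short of 89474/261 but 2⁹ = 512 reaches it, so n = 9.

9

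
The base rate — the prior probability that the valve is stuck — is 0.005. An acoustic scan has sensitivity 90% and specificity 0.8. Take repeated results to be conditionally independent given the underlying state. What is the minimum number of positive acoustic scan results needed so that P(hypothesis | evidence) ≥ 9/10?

Prior odds: 0.005 ÷ 0.995 = 1/199.
False-positive rate = 1 − 0.8 = 0.2; likelihood ratio of a positive = 0.9/0.2 = 4.5.
Target odds: 0.9 ÷ 0.1 = 9.
Require 4.5ⁿ ≥ 9 ÷ (1/199) = 1791.
4.5⁴ = 410.0625 falls short of 1791 but 4.5⁵ = 1845.28125 reaches it, so n = 5.

5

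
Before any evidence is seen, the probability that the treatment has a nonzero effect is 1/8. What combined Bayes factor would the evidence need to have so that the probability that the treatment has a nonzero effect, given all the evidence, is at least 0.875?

Prior odds = 0.125/0.875 = 1/7.
Target odds = 0.875/0.125 = 7.
Required Bayes factor = 7 ÷ (1/7) = 49.

49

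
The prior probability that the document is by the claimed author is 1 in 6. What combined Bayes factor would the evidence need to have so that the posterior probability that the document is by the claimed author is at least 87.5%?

35

Prior odds = (1/6)/(5/6) = 0.2.
Target odds = 0.875/0.125 = 7.
Required Bayes factor = 7 ÷ 0.2 = 35.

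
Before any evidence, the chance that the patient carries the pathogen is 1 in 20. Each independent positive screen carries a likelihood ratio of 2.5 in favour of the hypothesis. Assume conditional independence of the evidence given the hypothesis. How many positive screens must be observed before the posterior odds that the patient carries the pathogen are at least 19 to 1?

7

Prior odds: 0.05 ÷ 0.95 = 1/19.
Likelihood ratio per positive screen = 2.5.
Target odds = 19.
Require 2.5ⁿ ≥ 19 ÷ (1/19) = 361.
2.5⁶ = 244.140625 falls short of 361 but 2.5⁷ = 610.3515625 reaches it, so n = 7.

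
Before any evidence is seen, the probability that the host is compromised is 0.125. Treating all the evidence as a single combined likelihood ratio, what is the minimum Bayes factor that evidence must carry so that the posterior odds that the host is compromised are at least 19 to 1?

Prior odds = 0.125/0.875 = 1/7.
Target odds = 19.
Required Bayes factor = 19 ÷ (1/7) = 133.

133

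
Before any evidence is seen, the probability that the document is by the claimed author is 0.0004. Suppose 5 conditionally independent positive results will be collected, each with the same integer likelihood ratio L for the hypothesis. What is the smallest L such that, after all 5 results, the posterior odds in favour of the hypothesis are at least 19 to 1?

9

Prior odds = 0.0004/0.9996 = 1/2499.
Target odds = 19.
Need L⁵ ≥ 19 ÷ (1/2499) = 47481.
8⁵ = 32768 < 47481 ≤ 59049 = 9⁵, so L = 9.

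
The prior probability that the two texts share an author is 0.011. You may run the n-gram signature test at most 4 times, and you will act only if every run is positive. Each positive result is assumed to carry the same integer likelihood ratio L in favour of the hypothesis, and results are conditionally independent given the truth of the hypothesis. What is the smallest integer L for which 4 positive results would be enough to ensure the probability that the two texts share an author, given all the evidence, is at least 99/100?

Prior odds = 0.011/0.989 = 11/989.
Target odds = 0.99/0.01 = 99.
Need L⁴ ≥ 99 ÷ (11/989) = 8901.
9⁴ = 6561 < 8901 ≤ 10000 = 10⁴, so L = 10.

10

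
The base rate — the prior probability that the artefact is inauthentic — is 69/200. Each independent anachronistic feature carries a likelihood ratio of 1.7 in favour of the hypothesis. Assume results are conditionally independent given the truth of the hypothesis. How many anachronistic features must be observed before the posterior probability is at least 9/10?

6

Prior odds: 0.345 ÷ 0.655 = 69/131.
Likelihood ratio per anachronistic feature = 1.7.
Target odds: 0.9 ÷ 0.1 = 9.
Need (69/131) × 1.7ⁿ ≥ 9, i.e. 1.7ⁿ ≥ 393/23.
1.7⁵ = 1419857/100000 falls short of 393/23 but 1.7⁶ = 24137569/1000000 reaches it, so n = 6.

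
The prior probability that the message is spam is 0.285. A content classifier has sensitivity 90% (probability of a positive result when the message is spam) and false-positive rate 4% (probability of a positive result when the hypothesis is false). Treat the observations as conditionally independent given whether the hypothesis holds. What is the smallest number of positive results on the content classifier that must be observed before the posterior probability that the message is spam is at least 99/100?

2

Prior odds: 0.285 ÷ 0.715 = 57/143.
Likelihood ratio of a positive result = 0.9/0.04 = 22.5.
Target posterior odds = 0.99/0.01 = 99.
Require 22.5ⁿ ≥ 99 ÷ (57/143) = 4719/19.
22.5¹ = 22.5 falls short of 4719/19 but 22.5² = 506.25 reaches it, so n = 2.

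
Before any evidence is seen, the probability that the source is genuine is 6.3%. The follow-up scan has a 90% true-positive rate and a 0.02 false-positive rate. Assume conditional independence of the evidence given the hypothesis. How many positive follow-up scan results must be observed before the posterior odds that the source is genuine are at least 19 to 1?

2

Prior odds: 0.063 ÷ 0.937 = 63/937.
Likelihood ratio of a positive result = 0.9/0.02 = 45.
Target odds = 19.
Need (63/937) × 45ⁿ ≥ 19, i.e. 45ⁿ ≥ 17803/63.
45¹ = 45 falls short of 17803/63 but 45² = 2025 reaches it, so n = 2.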